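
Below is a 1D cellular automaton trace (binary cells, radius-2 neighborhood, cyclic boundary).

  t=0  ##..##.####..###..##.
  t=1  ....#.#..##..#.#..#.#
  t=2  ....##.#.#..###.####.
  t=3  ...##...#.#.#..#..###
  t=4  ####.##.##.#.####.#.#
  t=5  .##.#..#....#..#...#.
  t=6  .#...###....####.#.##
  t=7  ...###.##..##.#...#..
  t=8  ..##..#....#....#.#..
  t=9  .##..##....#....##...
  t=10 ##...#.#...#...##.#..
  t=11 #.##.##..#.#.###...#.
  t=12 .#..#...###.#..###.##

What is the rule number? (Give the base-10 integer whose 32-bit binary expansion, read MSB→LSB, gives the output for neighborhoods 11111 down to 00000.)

  nb #####: next=#  (t=4,i=1, bit31=1)
  nb ####.: next=#  (t=0,i=9, bit30=1)
  nb ###.#: next=.  (t=2,i=14, bit29=0)
  nb ###..: next=#  (t=0,i=10, bit28=1)
  nb ##.##: next=#  (t=0,i=6, bit27=1)
  nb ##.#.: next=.  (t=2,i=6, bit26=0)
  nb ##..#: next=.  (t=0,i=2, bit25=0)
  nb ##...: next=#  (t=2,i=20, bit24=1)
  nb #.###: next=.  (t=0,i=7, bit23=0)
  nb #.##.: next=.  (t=0,i=0, bit22=0)
  nb #.#.#: next=.  (t=2,i=7, bit21=0)
  nb #.#..: next=.  (t=1,i=6, bit20=0)
  nb #..##: next=.  (t=0,i=3, bit19=0)
  nb #..#.: next=#  (t=1,i=12, bit18=1)
  nb #...#: next=#  (t=3,i=1, bit17=1)
  nb #....: next=.  (t=1,i=1, bit16=0)
  nb .####: next=.  (t=0,i=8, bit15=0)
  nb .###.: next=.  (t=0,i=14, bit14=0)
  nb .##.#: next=.  (t=0,i=5, bit13=0)
  nb .##..: next=.  (t=0,i=1, bit12=0)
  nb .#.##: next=#  (t=4,i=12, bit11=1)
  nb .#.#.: next=#  (t=1,i=5, bit10=1)
  nb .#..#: next=#  (t=1,i=7, bit9=1)
  nb .#...: next=.  (t=1,i=0, bit8=0)
  nb ..###: next=#  (t=0,i=13, bit7=1)
  nb ..##.: next=#  (t=0,i=4, bit6=1)
  nb ..#.#: next=#  (t=1,i=4, bit5=1)
  nb ..#..: next=#  (t=3,i=15, bit4=1)
  nb ...##: next=#  (t=2,i=3, bit3=1)
  nb ...#.: next=.  (t=1,i=3, bit2=0)
  nb ....#: next=.  (t=1,i=2, bit1=0)
  nb .....: next=.  (t=2,i=1, bit0=0)
  bits 11011001000001100000111011111000 = 3641052920

3641052920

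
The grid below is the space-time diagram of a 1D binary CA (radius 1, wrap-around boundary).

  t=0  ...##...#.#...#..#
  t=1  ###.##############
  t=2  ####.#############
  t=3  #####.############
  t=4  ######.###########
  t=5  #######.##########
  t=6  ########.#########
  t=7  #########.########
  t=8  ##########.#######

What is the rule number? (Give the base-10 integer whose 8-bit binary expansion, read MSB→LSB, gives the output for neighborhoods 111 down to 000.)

247

  ###|#  b7=1 t=1,i=0
  ##.|#  b6=1 t=0,i=4
  #.#|#  b5=1 t=0,i=9
  #..|#  b4=1 t=0,i=0
  .##|.  b3=0 t=0,i=3
  .#.|#  b2=1 t=0,i=8
  ..#|#  b1=1 t=0,i=2
  ...|#  b0=1 t=0,i=1
  bits 11110111 = 247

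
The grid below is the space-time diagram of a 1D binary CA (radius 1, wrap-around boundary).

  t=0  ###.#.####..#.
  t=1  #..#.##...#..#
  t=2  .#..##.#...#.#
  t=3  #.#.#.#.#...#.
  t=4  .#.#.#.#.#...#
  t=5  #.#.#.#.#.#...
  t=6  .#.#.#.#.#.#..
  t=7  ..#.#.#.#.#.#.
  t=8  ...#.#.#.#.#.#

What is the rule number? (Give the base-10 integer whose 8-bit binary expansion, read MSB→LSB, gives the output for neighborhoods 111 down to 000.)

  ###|.  b7=0 t=0,i=1
  ##.|.  b6=0 t=0,i=2
  #.#|#  b5=1 t=0,i=3
  #..|#  b4=1 t=0,i=10
  .##|#  b3=1 t=0,i=0
  .#.|.  b2=0 t=0,i=4
  ..#|.  b1=0 t=0,i=11
  ...|.  b0=0 t=1,i=8
  bits 00111000 = 56

56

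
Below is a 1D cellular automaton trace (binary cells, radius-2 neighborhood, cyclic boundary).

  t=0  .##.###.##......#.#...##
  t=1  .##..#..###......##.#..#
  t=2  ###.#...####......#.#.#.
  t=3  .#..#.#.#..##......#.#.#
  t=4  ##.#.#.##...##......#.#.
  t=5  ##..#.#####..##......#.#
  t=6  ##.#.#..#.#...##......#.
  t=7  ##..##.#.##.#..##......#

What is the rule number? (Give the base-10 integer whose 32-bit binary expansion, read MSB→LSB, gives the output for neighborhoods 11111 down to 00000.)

2438364288

  [31] ##### => #  t=5,i=8
  [30] ####. => .  t=2,i=10
  [29] ###.# => .  t=0,i=6
  [28] ###.. => #  t=1,i=10
  [27] ##.## => .  t=0,i=0
  [26] ##.#. => .  t=1,i=19
  [25] ##..# => .  t=1,i=3
  [24] ##... => #  t=0,i=10
  [23] #.### => .  t=0,i=4
  [22] #.##. => #  t=0,i=1
  [21] #.#.# => .  t=2,i=20
  [20] #.#.. => #  t=0,i=18
  [19] #..## => .  t=1,i=7
  [18] #..#. => #  t=1,i=4
  [17] #...# => #  t=0,i=20
  [16] #.... => .  t=0,i=11
  [15] .#### => .  t=2,i=9
  [14] .###. => #  t=0,i=5
  [13] .##.# => #  t=0,i=2
  [12] .##.. => #  t=0,i=9
  [11] .#.## => #  t=1,i=0
  [10] .#.#. => #  t=0,i=17
  [9] .#..# => .  t=1,i=6
  [8] .#... => .  t=0,i=19
  [7] ..### => #  t=1,i=8
  [6] ..##. => .  t=0,i=22
  [5] ..#.# => .  t=0,i=16
  [4] ..#.. => .  t=1,i=5
  [3] ...## => .  t=0,i=21
  [2] ...#. => .  t=0,i=15
  [1] ....# => .  t=0,i=14
  [0] ..... => .  t=0,i=12
  bits 10010001010101100111110010000000 = 2438364288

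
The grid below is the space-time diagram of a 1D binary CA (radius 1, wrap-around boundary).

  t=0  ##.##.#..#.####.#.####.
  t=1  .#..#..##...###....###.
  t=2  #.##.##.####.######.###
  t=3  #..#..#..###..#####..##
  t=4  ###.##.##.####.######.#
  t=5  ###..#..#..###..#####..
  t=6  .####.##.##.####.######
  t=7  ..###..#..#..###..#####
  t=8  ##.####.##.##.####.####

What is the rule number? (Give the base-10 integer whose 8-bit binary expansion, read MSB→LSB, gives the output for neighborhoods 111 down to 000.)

211

  ###|#  b7=1 t=0,i=12
  ##.|#  b6=1 t=0,i=1
  #.#|.  b5=0 t=0,i=2
  #..|#  b4=1 t=0,i=7
  .##|.  b3=0 t=0,i=0
  .#.|.  b2=0 t=0,i=6
  ..#|#  b1=1 t=0,i=8
  ...|#  b0=1 t=1,i=10
  bits 11010011 = 211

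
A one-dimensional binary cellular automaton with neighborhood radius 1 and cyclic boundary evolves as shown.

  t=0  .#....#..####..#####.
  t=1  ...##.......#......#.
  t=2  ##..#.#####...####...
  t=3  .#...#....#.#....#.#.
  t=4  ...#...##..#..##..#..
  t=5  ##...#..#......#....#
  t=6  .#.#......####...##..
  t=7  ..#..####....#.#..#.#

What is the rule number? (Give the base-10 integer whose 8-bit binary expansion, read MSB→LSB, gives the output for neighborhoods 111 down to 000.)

97

  ###|.  b7=0 t=0,i=10
  ##.|#  b6=1 t=0,i=12
  #.#|#  b5=1 t=2,i=5
  #..|.  b4=0 t=0,i=2
  .##|.  b3=0 t=0,i=9
  .#.|.  b2=0 t=0,i=1
  ..#|.  b1=0 t=0,i=0
  ...|#  b0=1 t=0,i=3
  bits 01100001 = 97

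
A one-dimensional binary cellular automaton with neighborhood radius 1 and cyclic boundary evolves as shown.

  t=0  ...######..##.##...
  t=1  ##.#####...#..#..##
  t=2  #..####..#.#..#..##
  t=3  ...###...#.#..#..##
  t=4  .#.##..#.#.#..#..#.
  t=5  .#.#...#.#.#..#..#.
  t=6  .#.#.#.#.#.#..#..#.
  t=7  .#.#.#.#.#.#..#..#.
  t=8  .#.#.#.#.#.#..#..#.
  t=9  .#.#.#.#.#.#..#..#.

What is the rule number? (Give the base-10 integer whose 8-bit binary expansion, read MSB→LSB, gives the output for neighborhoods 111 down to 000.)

141

  ###|#  b7=1 t=0,i=4
  ##.|.  b6=0 t=0,i=8
  #.#|.  b5=0 t=0,i=13
  #..|.  b4=0 t=0,i=9
  .##|#  b3=1 t=0,i=3
  .#.|#  b2=1 t=1,i=11
  ..#|.  b1=0 t=0,i=2
  ...|#  b0=1 t=0,i=0
  bits 10001101 = 141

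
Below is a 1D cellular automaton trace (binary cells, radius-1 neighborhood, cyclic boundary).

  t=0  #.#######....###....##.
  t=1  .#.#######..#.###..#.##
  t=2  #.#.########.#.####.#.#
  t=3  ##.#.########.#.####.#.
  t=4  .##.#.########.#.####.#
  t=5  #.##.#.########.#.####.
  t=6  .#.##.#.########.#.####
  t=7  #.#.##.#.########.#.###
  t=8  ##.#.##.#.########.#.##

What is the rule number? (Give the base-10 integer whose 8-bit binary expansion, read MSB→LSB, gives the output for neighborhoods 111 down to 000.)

  [7] ### => #  t=0,i=3
  [6] ##. => #  t=0,i=8
  [5] #.# => #  t=0,i=1
  [4] #.. => #  t=0,i=9
  [3] .## => .  t=0,i=2
  [2] .#. => .  t=0,i=0
  [1] ..# => #  t=0,i=12
  [0] ... => .  t=0,i=10
  bits 11110010 = 242

242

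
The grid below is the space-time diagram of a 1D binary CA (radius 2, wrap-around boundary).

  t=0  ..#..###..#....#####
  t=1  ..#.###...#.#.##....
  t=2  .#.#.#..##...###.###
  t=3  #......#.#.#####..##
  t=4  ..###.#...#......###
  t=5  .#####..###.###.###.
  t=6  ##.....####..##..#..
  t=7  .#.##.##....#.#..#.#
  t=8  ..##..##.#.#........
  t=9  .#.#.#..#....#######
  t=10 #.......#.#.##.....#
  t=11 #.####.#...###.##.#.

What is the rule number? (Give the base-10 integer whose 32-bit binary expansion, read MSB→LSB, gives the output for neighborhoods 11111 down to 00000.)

608917661

  [31] ##### => .  t=0,i=17
  [30] ####. => .  t=0,i=18
  [29] ###.# => #  t=2,i=15
  [28] ###.. => .  t=0,i=7
  [27] ##.## => .  t=2,i=16
  [26] ##.#. => #  t=2,i=0
  [25] ##..# => .  t=0,i=0
  [24] ##... => .  t=1,i=7
  [23] #.### => .  t=1,i=4
  [22] #.##. => #  t=1,i=14
  [21] #.#.# => .  t=1,i=12
  [20] #.#.. => .  t=2,i=5
  [19] #..## => #  t=0,i=4
  [18] #..#. => .  t=0,i=1
  [17] #...# => #  t=1,i=8
  [16] #.... => #  t=0,i=12
  [15] .#### => .  t=0,i=16
  [14] .###. => #  t=0,i=6
  [13] .##.# => .  t=7,i=4
  [12] .##.. => #  t=1,i=15
  [11] .#.## => #  t=1,i=3
  [10] .#.#. => .  t=1,i=11
  [9] .#..# => .  t=0,i=3
  [8] .#... => .  t=0,i=11
  [7] ..### => #  t=0,i=5
  [6] ..##. => .  t=2,i=8
  [5] ..#.# => .  t=1,i=2
  [4] ..#.. => #  t=0,i=2
  [3] ...## => #  t=0,i=14
  [2] ...#. => #  t=1,i=1
  [1] ....# => .  t=0,i=13
  [0] ..... => #  t=1,i=18
  bits 00100100010010110101100010011101 = 608917661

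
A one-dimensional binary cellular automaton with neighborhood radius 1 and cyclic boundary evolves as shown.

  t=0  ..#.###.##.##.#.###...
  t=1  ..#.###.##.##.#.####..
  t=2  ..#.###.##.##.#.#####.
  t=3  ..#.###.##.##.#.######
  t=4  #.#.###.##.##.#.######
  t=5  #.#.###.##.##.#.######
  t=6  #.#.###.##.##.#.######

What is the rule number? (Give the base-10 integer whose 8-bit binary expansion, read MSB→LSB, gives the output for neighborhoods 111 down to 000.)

  [7] ### => #  t=0,i=5
  [6] ##. => #  t=0,i=6
  [5] #.# => .  t=0,i=3
  [4] #.. => #  t=0,i=19
  [3] .## => #  t=0,i=4
  [2] .#. => #  t=0,i=2
  [1] ..# => .  t=0,i=1
  [0] ... => .  t=0,i=0
  bits 11011100 = 220

220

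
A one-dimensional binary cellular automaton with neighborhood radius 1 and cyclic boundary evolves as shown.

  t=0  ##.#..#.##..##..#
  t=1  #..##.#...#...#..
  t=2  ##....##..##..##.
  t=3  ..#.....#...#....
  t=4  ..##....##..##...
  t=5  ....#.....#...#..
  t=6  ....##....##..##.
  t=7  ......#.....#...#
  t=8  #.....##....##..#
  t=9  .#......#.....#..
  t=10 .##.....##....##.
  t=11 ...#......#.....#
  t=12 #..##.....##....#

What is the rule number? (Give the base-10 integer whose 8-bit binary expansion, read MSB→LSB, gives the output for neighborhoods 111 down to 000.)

  ### -> #   bit 7 = 1  t=0,i=0
  ##. -> .   bit 6 = 0  t=0,i=1
  #.# -> .   bit 5 = 0  t=0,i=2
  #.. -> #   bit 4 = 1  t=0,i=4
  .## -> .   bit 3 = 0  t=0,i=8
  .#. -> #   bit 2 = 1  t=0,i=3
  ..# -> .   bit 1 = 0  t=0,i=5
  ... -> .   bit 0 = 0  t=1,i=8
  bits 10010100 = 148

148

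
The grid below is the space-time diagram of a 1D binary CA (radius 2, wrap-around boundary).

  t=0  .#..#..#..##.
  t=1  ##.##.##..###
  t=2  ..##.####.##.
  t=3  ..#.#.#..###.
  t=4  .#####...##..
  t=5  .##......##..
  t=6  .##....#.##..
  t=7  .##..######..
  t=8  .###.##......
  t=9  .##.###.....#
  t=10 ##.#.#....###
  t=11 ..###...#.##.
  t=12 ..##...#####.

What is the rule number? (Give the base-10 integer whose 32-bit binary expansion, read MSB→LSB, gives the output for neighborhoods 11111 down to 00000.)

  ##### -> .   bit 31 = 0  t=1,i=12
  ####. -> .   bit 30 = 0  t=1,i=0
  ###.# -> .   bit 29 = 0  t=1,i=1
  ###.. -> .   bit 28 = 0  t=3,i=11
  ##.## -> #   bit 27 = 1  t=1,i=2
  ##.#. -> #   bit 26 = 1  t=10,i=2
  ##..# -> #   bit 25 = 1  t=0,i=12
  ##... -> .   bit 24 = 0  t=2,i=12
  #.### -> .   bit 23 = 0  t=2,i=5
  #.##. -> #   bit 22 = 1  t=1,i=3
  #.#.# -> #   bit 21 = 1  t=3,i=4
  #.#.. -> .   bit 20 = 0  t=3,i=6
  #..## -> .   bit 19 = 0  t=0,i=9
  #..#. -> #   bit 18 = 1  t=0,i=0
  #...# -> .   bit 17 = 0  t=2,i=0
  #.... -> .   bit 16 = 0  t=5,i=4
  .#### -> #   bit 15 = 1  t=1,i=11
  .###. -> #   bit 14 = 1  t=3,i=10
  .##.# -> .   bit 13 = 0  t=1,i=4
  .##.. -> #   bit 12 = 1  t=0,i=11
  .#.## -> #   bit 11 = 1  t=6,i=8
  .#.#. -> #   bit 10 = 1  t=3,i=3
  .#..# -> .   bit 9 = 0  t=0,i=2
  .#... -> .   bit 8 = 0  t=10,i=6
  ..### -> #   bit 7 = 1  t=1,i=10
  ..##. -> #   bit 6 = 1  t=0,i=10
  ..#.# -> #   bit 5 = 1  t=3,i=2
  ..#.. -> #   bit 4 = 1  t=0,i=1
  ...## -> .   bit 3 = 0  t=2,i=1
  ...#. -> #   bit 2 = 1  t=3,i=1
  ....# -> #   bit 1 = 1  t=5,i=7
  ..... -> .   bit 0 = 0  t=5,i=5
  bits 00001110011001001101110011110110 = 241491190

241491190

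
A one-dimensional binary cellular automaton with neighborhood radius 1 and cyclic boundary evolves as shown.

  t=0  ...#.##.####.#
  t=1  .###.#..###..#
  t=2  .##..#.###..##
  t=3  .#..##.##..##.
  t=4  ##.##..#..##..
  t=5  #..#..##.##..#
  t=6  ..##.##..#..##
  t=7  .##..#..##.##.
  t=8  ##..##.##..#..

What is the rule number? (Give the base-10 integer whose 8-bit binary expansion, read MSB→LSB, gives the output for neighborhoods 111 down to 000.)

143

  nb ###: next=#  (t=0,i=9, bit7=1)
  nb ##.: next=.  (t=0,i=6, bit6=0)
  nb #.#: next=.  (t=0,i=4, bit5=0)
  nb #..: next=.  (t=0,i=0, bit4=0)
  nb .##: next=#  (t=0,i=5, bit3=1)
  nb .#.: next=#  (t=0,i=3, bit2=1)
  nb ..#: next=#  (t=0,i=2, bit1=1)
  nb ...: next=#  (t=0,i=1, bit0=1)
  bits 10001111 = 143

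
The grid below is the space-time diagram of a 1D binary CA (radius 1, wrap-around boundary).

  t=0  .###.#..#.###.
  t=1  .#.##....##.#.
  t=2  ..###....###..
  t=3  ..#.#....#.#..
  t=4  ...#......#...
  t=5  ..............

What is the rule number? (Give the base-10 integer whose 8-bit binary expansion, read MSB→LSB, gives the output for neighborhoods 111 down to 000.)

  ### -> .   bit 7 = 0  t=0,i=2
  ##. -> #   bit 6 = 1  t=0,i=3
  #.# -> #   bit 5 = 1  t=0,i=4
  #.. -> .   bit 4 = 0  t=0,i=6
  .## -> #   bit 3 = 1  t=0,i=1
  .#. -> .   bit 2 = 0  t=0,i=5
  ..# -> .   bit 1 = 0  t=0,i=0
  ... -> .   bit 0 = 0  t=1,i=6
  bits 01101000 = 104

104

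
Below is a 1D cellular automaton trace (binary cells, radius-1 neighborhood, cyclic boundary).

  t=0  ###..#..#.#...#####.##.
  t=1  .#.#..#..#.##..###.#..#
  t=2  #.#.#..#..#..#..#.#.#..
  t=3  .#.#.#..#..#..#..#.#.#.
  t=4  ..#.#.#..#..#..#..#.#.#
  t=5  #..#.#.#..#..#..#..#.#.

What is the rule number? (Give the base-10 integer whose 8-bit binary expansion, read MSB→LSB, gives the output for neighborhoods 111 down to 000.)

  nb ###: next=#  (t=0,i=1, bit7=1)
  nb ##.: next=.  (t=0,i=2, bit6=0)
  nb #.#: next=#  (t=0,i=9, bit5=1)
  nb #..: next=#  (t=0,i=3, bit4=1)
  nb .##: next=.  (t=0,i=0, bit3=0)
  nb .#.: next=.  (t=0,i=5, bit2=0)
  nb ..#: next=.  (t=0,i=4, bit1=0)
  nb ...: next=#  (t=0,i=12, bit0=1)
  bits 10110001 = 177

177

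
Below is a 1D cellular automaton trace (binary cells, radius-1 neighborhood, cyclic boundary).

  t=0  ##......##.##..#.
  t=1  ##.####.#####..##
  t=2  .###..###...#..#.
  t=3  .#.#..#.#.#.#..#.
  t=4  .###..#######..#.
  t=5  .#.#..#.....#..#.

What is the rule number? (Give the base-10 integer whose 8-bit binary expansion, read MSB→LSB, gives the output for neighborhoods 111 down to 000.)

109

  [7] ### => .  t=1,i=0
  [6] ##. => #  t=0,i=1
  [5] #.# => #  t=0,i=10
  [4] #.. => .  t=0,i=2
  [3] .## => #  t=0,i=0
  [2] .#. => #  t=0,i=15
  [1] ..# => .  t=0,i=7
  [0] ... => #  t=0,i=3
  bits 01101101 = 109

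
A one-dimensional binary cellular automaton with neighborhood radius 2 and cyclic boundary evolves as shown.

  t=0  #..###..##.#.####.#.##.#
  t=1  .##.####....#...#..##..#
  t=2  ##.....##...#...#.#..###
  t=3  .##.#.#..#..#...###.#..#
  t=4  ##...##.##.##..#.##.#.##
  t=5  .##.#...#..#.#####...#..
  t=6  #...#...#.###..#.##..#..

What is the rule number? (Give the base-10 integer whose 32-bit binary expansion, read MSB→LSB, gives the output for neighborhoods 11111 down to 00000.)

  nb #####: next=#  (t=2,i=23, bit31=1)
  nb ####.: next=.  (t=0,i=15, bit30=0)
  nb ###.#: next=#  (t=0,i=16, bit29=1)
  nb ###..: next=#  (t=0,i=5, bit28=1)
  nb ##.##: next=.  (t=0,i=22, bit27=0)
  nb ##.#.: next=.  (t=0,i=10, bit26=0)
  nb ##..#: next=#  (t=0,i=1, bit25=1)
  nb ##...: next=#  (t=1,i=8, bit24=1)
  nb #.###: next=.  (t=0,i=13, bit23=0)
  nb #.##.: next=#  (t=0,i=20, bit22=1)
  nb #.#.#: next=.  (t=0,i=11, bit21=0)
  nb #.#..: next=#  (t=2,i=18, bit20=1)
  nb #..##: next=#  (t=0,i=2, bit19=1)
  nb #..#.: next=#  (t=1,i=22, bit18=1)
  nb #...#: next=.  (t=1,i=14, bit17=0)
  nb #....: next=.  (t=1,i=9, bit16=0)
  nb .####: next=.  (t=0,i=14, bit15=0)
  nb .###.: next=#  (t=0,i=4, bit14=1)
  nb .##.#: next=.  (t=0,i=9, bit13=0)
  nb .##..: next=.  (t=0,i=0, bit12=0)
  nb .#.##: next=#  (t=0,i=12, bit11=1)
  nb .#.#.: next=#  (t=2,i=17, bit10=1)
  nb .#..#: next=.  (t=1,i=17, bit9=0)
  nb .#...: next=.  (t=1,i=13, bit8=0)
  nb ..###: next=.  (t=0,i=3, bit7=0)
  nb ..##.: next=.  (t=0,i=8, bit6=0)
  nb ..#.#: next=#  (t=1,i=23, bit5=1)
  nb ..#..: next=#  (t=1,i=12, bit4=1)
  nb ...##: next=#  (t=2,i=6, bit3=1)
  nb ...#.: next=.  (t=1,i=11, bit2=0)
  nb ....#: next=.  (t=1,i=10, bit1=0)
  nb .....: next=#  (t=2,i=4, bit0=1)
  bits 10110011010111000100110000111001 = 3009170489

3009170489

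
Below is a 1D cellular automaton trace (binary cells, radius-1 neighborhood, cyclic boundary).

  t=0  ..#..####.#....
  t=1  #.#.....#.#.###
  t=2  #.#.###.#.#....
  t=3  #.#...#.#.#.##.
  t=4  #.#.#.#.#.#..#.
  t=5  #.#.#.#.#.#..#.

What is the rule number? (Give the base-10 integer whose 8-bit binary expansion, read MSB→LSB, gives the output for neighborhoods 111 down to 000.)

  nb ###: next=.  (t=0,i=6, bit7=0)
  nb ##.: next=#  (t=0,i=8, bit6=1)
  nb #.#: next=.  (t=0,i=9, bit5=0)
  nb #..: next=.  (t=0,i=3, bit4=0)
  nb .##: next=.  (t=0,i=5, bit3=0)
  nb .#.: next=#  (t=0,i=2, bit2=1)
  nb ..#: next=.  (t=0,i=1, bit1=0)
  nb ...: next=#  (t=0,i=0, bit0=1)
  bits 01000101 = 69

69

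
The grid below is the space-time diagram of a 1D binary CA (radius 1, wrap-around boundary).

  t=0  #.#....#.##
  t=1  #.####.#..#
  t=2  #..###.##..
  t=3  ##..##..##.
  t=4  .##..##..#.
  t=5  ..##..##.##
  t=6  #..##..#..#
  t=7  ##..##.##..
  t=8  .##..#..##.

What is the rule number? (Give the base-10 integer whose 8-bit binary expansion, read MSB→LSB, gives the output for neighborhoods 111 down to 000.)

  nb ###: next=#  (t=0,i=10, bit7=1)
  nb ##.: next=#  (t=0,i=0, bit6=1)
  nb #.#: next=.  (t=0,i=1, bit5=0)
  nb #..: next=#  (t=0,i=3, bit4=1)
  nb .##: next=.  (t=0,i=9, bit3=0)
  nb .#.: next=#  (t=0,i=2, bit2=1)
  nb ..#: next=.  (t=0,i=6, bit1=0)
  nb ...: next=#  (t=0,i=4, bit0=1)
  bits 11010101 = 213

213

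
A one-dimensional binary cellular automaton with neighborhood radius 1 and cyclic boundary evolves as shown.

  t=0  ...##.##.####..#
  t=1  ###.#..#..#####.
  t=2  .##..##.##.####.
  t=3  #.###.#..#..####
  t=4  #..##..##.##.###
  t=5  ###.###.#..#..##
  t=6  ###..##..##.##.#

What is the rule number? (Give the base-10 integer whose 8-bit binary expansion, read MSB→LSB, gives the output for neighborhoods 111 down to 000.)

  ###|#  b7=1 t=0,i=10
  ##.|#  b6=1 t=0,i=4
  #.#|.  b5=0 t=0,i=5
  #..|#  b4=1 t=0,i=0
  .##|.  b3=0 t=0,i=3
  .#.|.  b2=0 t=0,i=15
  ..#|#  b1=1 t=0,i=2
  ...|#  b0=1 t=0,i=1
  bits 11010011 = 211

211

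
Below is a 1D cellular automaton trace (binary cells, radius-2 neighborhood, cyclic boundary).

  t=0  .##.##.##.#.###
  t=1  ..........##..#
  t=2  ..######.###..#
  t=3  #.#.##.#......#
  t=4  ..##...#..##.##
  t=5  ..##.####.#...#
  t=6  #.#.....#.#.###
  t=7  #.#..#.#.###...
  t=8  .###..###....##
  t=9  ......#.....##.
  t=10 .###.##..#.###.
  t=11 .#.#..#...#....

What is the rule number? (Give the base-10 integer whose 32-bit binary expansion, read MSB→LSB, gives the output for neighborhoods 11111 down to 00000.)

2687639261

  ##### -> #   bit 31 = 1  t=2,i=4
  ####. -> .   bit 30 = 0  t=2,i=6
  ###.# -> #   bit 29 = 1  t=0,i=14
  ###.. -> .   bit 28 = 0  t=2,i=11
  ##.## -> .   bit 27 = 0  t=0,i=0
  ##.#. -> .   bit 26 = 0  t=0,i=9
  ##..# -> .   bit 25 = 0  t=1,i=12
  ##... -> .   bit 24 = 0  t=4,i=4
  #.### -> .   bit 23 = 0  t=0,i=12
  #.##. -> .   bit 22 = 0  t=0,i=1
  #.#.# -> #   bit 21 = 1  t=0,i=10
  #.#.. -> #   bit 20 = 1  t=3,i=7
  #..## -> .   bit 19 = 0  t=2,i=1
  #..#. -> .   bit 18 = 0  t=1,i=13
  #...# -> #   bit 17 = 1  t=4,i=5
  #.... -> .   bit 16 = 0  t=1,i=1
  .#### -> .   bit 15 = 0  t=2,i=3
  .###. -> .   bit 14 = 0  t=0,i=13
  .##.# -> .   bit 13 = 0  t=0,i=2
  .##.. -> #   bit 12 = 1  t=1,i=11
  .#.## -> #   bit 11 = 1  t=0,i=11
  .#.#. -> #   bit 10 = 1  t=6,i=9
  .#..# -> #   bit 9 = 1  t=2,i=0
  .#... -> .   bit 8 = 0  t=1,i=0
  ..### -> #   bit 7 = 1  t=2,i=2
  ..##. -> #   bit 6 = 1  t=1,i=10
  ..#.# -> .   bit 5 = 0  t=6,i=8
  ..#.. -> #   bit 4 = 1  t=1,i=14
  ...## -> #   bit 3 = 1  t=1,i=9
  ...#. -> #   bit 2 = 1  t=4,i=6
  ....# -> .   bit 1 = 0  t=1,i=8
  ..... -> #   bit 0 = 1  t=1,i=2
  bits 10100000001100100001111011011101 = 2687639261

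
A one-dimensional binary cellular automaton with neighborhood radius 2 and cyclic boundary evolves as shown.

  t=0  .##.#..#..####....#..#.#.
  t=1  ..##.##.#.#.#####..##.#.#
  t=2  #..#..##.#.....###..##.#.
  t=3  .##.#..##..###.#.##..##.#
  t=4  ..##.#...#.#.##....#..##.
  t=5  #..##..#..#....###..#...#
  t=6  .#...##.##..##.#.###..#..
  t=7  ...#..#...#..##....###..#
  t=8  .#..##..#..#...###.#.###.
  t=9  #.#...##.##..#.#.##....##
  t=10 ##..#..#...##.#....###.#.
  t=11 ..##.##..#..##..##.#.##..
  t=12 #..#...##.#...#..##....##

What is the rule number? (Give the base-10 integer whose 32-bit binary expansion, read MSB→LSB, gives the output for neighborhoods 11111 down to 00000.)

  #####|.  b31=0 t=1,i=14
  ####.|#  b30=1 t=0,i=12
  ###.#|#  b29=1 t=3,i=13
  ###..|#  b28=1 t=0,i=13
  ##.##|.  b27=0 t=1,i=4
  ##.#.|#  b26=1 t=0,i=3
  ##..#|#  b25=1 t=1,i=17
  ##...|#  b24=1 t=0,i=14
  #.###|.  b23=0 t=1,i=12
  #.##.|.  b22=0 t=1,i=5
  #.#.#|.  b21=0 t=1,i=8
  #.#..|.  b20=0 t=0,i=4
  #..##|.  b19=0 t=0,i=0
  #..#.|#  b18=1 t=0,i=6
  #...#|#  b17=1 t=4,i=0
  #....|#  b16=1 t=0,i=15
  .####|.  b15=0 t=0,i=11
  .###.|.  b14=0 t=2,i=16
  .##.#|#  b13=1 t=0,i=2
  .##..|.  b12=0 t=3,i=8
  .#.##|.  b11=0 t=1,i=11
  .#.#.|#  b10=1 t=0,i=22
  .#..#|#  b9=1 t=0,i=5
  .#...|.  b8=0 t=2,i=10
  ..###|#  b7=1 t=0,i=10
  ..##.|.  b6=0 t=0,i=1
  ..#.#|.  b5=0 t=0,i=21
  ..#..|.  b4=0 t=0,i=7
  ...##|.  b3=0 t=2,i=14
  ...#.|.  b2=0 t=0,i=17
  ....#|#  b1=1 t=0,i=16
  .....|#  b0=1 t=2,i=12
  bits 01110111000001110010011010000011 = 1996957315

1996957315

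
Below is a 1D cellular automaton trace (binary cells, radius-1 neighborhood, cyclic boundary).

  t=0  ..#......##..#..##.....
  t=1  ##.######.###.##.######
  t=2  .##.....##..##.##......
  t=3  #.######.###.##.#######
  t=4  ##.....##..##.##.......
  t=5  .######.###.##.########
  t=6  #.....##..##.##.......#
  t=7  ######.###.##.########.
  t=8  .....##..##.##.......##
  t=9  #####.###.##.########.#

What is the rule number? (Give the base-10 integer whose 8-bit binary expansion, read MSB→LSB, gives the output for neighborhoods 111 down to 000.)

  ### -> .   bit 7 = 0  t=1,i=0
  ##. -> #   bit 6 = 1  t=0,i=10
  #.# -> #   bit 5 = 1  t=1,i=2
  #.. -> #   bit 4 = 1  t=0,i=3
  .## -> .   bit 3 = 0  t=0,i=9
  .#. -> .   bit 2 = 0  t=0,i=2
  ..# -> #   bit 1 = 1  t=0,i=1
  ... -> #   bit 0 = 1  t=0,i=0
  bits 01110011 = 115

115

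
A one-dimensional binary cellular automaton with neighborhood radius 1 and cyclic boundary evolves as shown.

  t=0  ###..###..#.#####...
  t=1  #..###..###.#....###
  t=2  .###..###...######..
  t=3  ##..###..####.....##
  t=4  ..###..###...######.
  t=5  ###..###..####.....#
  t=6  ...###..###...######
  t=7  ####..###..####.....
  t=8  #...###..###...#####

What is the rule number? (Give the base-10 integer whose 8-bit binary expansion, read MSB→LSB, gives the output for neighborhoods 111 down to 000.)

31

  nb ###: next=.  (t=0,i=1, bit7=0)
  nb ##.: next=.  (t=0,i=2, bit6=0)
  nb #.#: next=.  (t=0,i=11, bit5=0)
  nb #..: next=#  (t=0,i=3, bit4=1)
  nb .##: next=#  (t=0,i=0, bit3=1)
  nb .#.: next=#  (t=0,i=10, bit2=1)
  nb ..#: next=#  (t=0,i=4, bit1=1)
  nb ...: next=#  (t=0,i=18, bit0=1)
  bits 00011111 = 31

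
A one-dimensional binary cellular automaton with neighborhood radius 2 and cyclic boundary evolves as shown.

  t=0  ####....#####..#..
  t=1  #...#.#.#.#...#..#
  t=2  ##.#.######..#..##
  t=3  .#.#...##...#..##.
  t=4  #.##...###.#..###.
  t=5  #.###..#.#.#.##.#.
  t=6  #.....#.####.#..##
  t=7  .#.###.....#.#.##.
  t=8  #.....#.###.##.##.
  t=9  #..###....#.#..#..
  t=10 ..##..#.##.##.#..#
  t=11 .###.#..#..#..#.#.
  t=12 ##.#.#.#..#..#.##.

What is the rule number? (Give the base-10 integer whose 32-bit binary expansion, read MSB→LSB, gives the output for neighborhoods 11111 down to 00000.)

  ##### -> #   bit 31 = 1  t=0,i=10
  ####. -> .   bit 30 = 0  t=0,i=2
  ###.# -> #   bit 29 = 1  t=2,i=1
  ###.. -> .   bit 28 = 0  t=0,i=3
  ##.## -> .   bit 27 = 0  t=8,i=11
  ##.#. -> .   bit 26 = 0  t=2,i=2
  ##..# -> .   bit 25 = 0  t=0,i=13
  ##... -> #   bit 24 = 1  t=0,i=4
  #.### -> .   bit 23 = 0  t=2,i=5
  #.##. -> #   bit 22 = 1  t=4,i=2
  #.#.# -> #   bit 21 = 1  t=1,i=6
  #.#.. -> #   bit 20 = 1  t=1,i=10
  #..## -> #   bit 19 = 1  t=0,i=17
  #..#. -> #   bit 18 = 1  t=0,i=14
  #...# -> .   bit 17 = 0  t=1,i=2
  #.... -> .   bit 16 = 0  t=0,i=5
  .#### -> .   bit 15 = 0  t=0,i=1
  .###. -> .   bit 14 = 0  t=4,i=8
  .##.# -> .   bit 13 = 0  t=5,i=14
  .##.. -> #   bit 12 = 1  t=1,i=0
  .#.## -> .   bit 11 = 0  t=2,i=4
  .#.#. -> #   bit 10 = 1  t=1,i=5
  .#..# -> .   bit 9 = 0  t=0,i=16
  .#... -> .   bit 8 = 0  t=1,i=11
  ..### -> #   bit 7 = 1  t=0,i=0
  ..##. -> #   bit 6 = 1  t=1,i=17
  ..#.# -> .   bit 5 = 0  t=1,i=4
  ..#.. -> .   bit 4 = 0  t=0,i=15
  ...## -> .   bit 3 = 0  t=0,i=7
  ...#. -> #   bit 2 = 1  t=1,i=3
  ....# -> #   bit 1 = 1  t=0,i=6
  ..... -> #   bit 0 = 1  t=6,i=3
  bits 10100001011111000001010011000111 = 2709263559

2709263559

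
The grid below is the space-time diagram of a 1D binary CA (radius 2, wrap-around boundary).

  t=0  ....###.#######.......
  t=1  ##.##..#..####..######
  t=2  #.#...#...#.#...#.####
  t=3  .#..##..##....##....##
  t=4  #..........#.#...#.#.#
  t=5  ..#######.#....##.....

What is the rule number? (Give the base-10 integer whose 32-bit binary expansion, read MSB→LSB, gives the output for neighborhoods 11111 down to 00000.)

3423019149

  #####|#  b31=1 t=0,i=10
  ####.|#  b30=1 t=0,i=13
  ###.#|.  b29=0 t=0,i=6
  ###..|.  b28=0 t=0,i=14
  ##.##|#  b27=1 t=0,i=7
  ##.#.|#  b26=1 t=2,i=1
  ##..#|.  b25=0 t=1,i=5
  ##...|.  b24=0 t=0,i=15
  #.###|.  b23=0 t=0,i=8
  #.##.|.  b22=0 t=1,i=3
  #.#.#|.  b21=0 t=4,i=19
  #.#..|.  b20=0 t=2,i=2
  #..##|.  b19=0 t=1,i=9
  #..#.|#  b18=1 t=1,i=6
  #...#|#  b17=1 t=2,i=4
  #....|#  b16=1 t=0,i=16
  .####|.  b15=0 t=0,i=9
  .###.|.  b14=0 t=0,i=5
  .##.#|#  b13=1 t=3,i=21
  .##..|.  b12=0 t=1,i=4
  .#.##|.  b11=0 t=2,i=17
  .#.#.|.  b10=0 t=2,i=11
  .#..#|.  b9=0 t=1,i=8
  .#...|.  b8=0 t=2,i=3
  ..###|#  b7=1 t=0,i=4
  ..##.|.  b6=0 t=3,i=4
  ..#.#|.  b5=0 t=2,i=10
  ..#..|.  b4=0 t=1,i=7
  ...##|#  b3=1 t=0,i=3
  ...#.|#  b2=1 t=2,i=5
  ....#|.  b1=0 t=0,i=2
  .....|#  b0=1 t=0,i=0
  bits 11001100000001110010000010001101 = 3423019149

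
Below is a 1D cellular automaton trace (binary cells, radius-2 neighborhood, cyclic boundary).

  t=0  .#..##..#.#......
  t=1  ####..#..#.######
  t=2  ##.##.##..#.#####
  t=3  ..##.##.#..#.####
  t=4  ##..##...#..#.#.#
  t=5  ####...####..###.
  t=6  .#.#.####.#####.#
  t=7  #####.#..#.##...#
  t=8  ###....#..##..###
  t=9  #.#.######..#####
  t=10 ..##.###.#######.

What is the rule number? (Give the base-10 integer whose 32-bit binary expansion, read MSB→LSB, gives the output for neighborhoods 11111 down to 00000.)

  nb #####: next=#  (t=1,i=0, bit31=1)
  nb ####.: next=.  (t=1,i=2, bit30=0)
  nb ###.#: next=.  (t=2,i=1, bit29=0)
  nb ###..: next=#  (t=1,i=3, bit28=1)
  nb ##.##: next=#  (t=2,i=2, bit27=1)
  nb ##.#.: next=.  (t=3,i=7, bit26=0)
  nb ##..#: next=#  (t=0,i=6, bit25=1)
  nb ##...: next=.  (t=4,i=6, bit24=0)
  nb #.###: next=.  (t=1,i=11, bit23=0)
  nb #.##.: next=#  (t=2,i=3, bit22=1)
  nb #.#.#: next=#  (t=4,i=14, bit21=1)
  nb #.#..: next=.  (t=0,i=10, bit20=0)
  nb #..##: next=#  (t=0,i=3, bit19=1)
  nb #..#.: next=.  (t=0,i=7, bit18=0)
  nb #...#: next=#  (t=4,i=7, bit17=1)
  nb #....: next=#  (t=0,i=12, bit16=1)
  nb .####: next=#  (t=1,i=12, bit15=1)
  nb .###.: next=#  (t=4,i=0, bit14=1)
  nb .##.#: next=.  (t=2,i=4, bit13=0)
  nb .##..: next=.  (t=0,i=5, bit12=0)
  nb .#.##: next=#  (t=1,i=10, bit11=1)
  nb .#.#.: next=#  (t=0,i=9, bit10=1)
  nb .#..#: next=#  (t=0,i=2, bit9=1)
  nb .#...: next=#  (t=0,i=11, bit8=1)
  nb ..###: next=#  (t=5,i=7, bit7=1)
  nb ..##.: next=.  (t=0,i=4, bit6=0)
  nb ..#.#: next=.  (t=0,i=8, bit5=0)
  nb ..#..: next=#  (t=0,i=1, bit4=1)
  nb ...##: next=#  (t=5,i=6, bit3=1)
  nb ...#.: next=#  (t=0,i=0, bit2=1)
  nb ....#: next=#  (t=0,i=16, bit1=1)
  nb .....: next=#  (t=0,i=13, bit0=1)
  bits 10011010011010111100111110011111 = 2590756767

2590756767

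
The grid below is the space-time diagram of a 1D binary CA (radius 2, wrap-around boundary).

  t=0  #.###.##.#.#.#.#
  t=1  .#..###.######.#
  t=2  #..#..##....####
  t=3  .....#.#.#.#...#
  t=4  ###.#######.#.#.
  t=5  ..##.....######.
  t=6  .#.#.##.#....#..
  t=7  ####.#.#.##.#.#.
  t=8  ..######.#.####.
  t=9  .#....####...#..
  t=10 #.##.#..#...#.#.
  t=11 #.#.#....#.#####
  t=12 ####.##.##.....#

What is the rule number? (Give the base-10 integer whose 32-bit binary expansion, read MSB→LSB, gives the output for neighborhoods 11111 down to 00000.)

  nb #####: next=.  (t=1,i=10, bit31=0)
  nb ####.: next=#  (t=1,i=12, bit30=1)
  nb ###.#: next=#  (t=0,i=4, bit29=1)
  nb ###..: next=.  (t=2,i=0, bit28=0)
  nb ##.##: next=#  (t=0,i=1, bit27=1)
  nb ##.#.: next=#  (t=0,i=8, bit26=1)
  nb ##..#: next=.  (t=2,i=1, bit25=0)
  nb ##...: next=.  (t=2,i=8, bit24=0)
  nb #.###: next=.  (t=0,i=2, bit23=0)
  nb #.##.: next=#  (t=0,i=6, bit22=1)
  nb #.#.#: next=#  (t=0,i=9, bit21=1)
  nb #.#..: next=.  (t=1,i=1, bit20=0)
  nb #..##: next=#  (t=1,i=3, bit19=1)
  nb #..#.: next=.  (t=2,i=2, bit18=0)
  nb #...#: next=.  (t=3,i=13, bit17=0)
  nb #....: next=#  (t=2,i=9, bit16=1)
  nb .####: next=.  (t=1,i=9, bit15=0)
  nb .###.: next=.  (t=0,i=3, bit14=0)
  nb .##.#: next=.  (t=0,i=0, bit13=0)
  nb .##..: next=#  (t=2,i=7, bit12=1)
  nb .#.##: next=.  (t=0,i=14, bit11=0)
  nb .#.#.: next=#  (t=0,i=10, bit10=1)
  nb .#..#: next=.  (t=1,i=2, bit9=0)
  nb .#...: next=#  (t=3,i=0, bit8=1)
  nb ..###: next=.  (t=1,i=4, bit7=0)
  nb ..##.: next=.  (t=2,i=6, bit6=0)
  nb ..#.#: next=#  (t=3,i=5, bit5=1)
  nb ..#..: next=.  (t=2,i=3, bit4=0)
  nb ...##: next=#  (t=2,i=11, bit3=1)
  nb ...#.: next=#  (t=3,i=4, bit2=1)
  nb ....#: next=.  (t=2,i=10, bit1=0)
  nb .....: next=#  (t=3,i=2, bit0=1)
  bits 01101100011010010001010100101101 = 1818826029

1818826029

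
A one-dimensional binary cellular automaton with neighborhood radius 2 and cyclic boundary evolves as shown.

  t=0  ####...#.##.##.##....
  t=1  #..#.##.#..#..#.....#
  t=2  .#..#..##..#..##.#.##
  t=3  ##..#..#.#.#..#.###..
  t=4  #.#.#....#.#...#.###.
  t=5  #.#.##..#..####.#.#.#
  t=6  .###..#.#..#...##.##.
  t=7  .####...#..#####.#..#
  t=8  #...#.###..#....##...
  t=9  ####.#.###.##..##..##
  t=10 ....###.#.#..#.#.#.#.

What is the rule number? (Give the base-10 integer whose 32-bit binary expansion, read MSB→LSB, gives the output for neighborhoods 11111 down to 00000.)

  #####|.  b31=0 t=7,i=13
  ####.|.  b30=0 t=0,i=2
  ###.#|.  b29=0 t=4,i=19
  ###..|#  b28=1 t=0,i=3
  ##.##|#  b27=1 t=0,i=11
  ##.#.|#  b26=1 t=1,i=7
  ##..#|#  b25=1 t=1,i=1
  ##...|.  b24=0 t=0,i=4
  #.###|.  b23=0 t=3,i=16
  #.##.|.  b22=0 t=0,i=9
  #.#.#|#  b21=1 t=2,i=17
  #.#..|#  b20=1 t=1,i=8
  #..##|.  b19=0 t=2,i=6
  #..#.|.  b18=0 t=1,i=2
  #...#|#  b17=1 t=0,i=5
  #....|.  b16=0 t=0,i=18
  .####|.  b15=0 t=0,i=1
  .###.|#  b14=1 t=3,i=17
  .##.#|.  b13=0 t=0,i=10
  .##..|.  b12=0 t=0,i=16
  .#.##|#  b11=1 t=0,i=8
  .#.#.|.  b10=0 t=3,i=8
  .#..#|.  b9=0 t=1,i=9
  .#...|#  b8=1 t=1,i=15
  ..###|#  b7=1 t=0,i=0
  ..##.|#  b6=1 t=1,i=20
  ..#.#|.  b5=0 t=0,i=7
  ..#..|#  b4=1 t=1,i=11
  ...##|#  b3=1 t=0,i=20
  ...#.|#  b2=1 t=0,i=6
  ....#|.  b1=0 t=0,i=19
  .....|#  b0=1 t=1,i=17
  bits 00011110001100100100100111011101 = 506612189

506612189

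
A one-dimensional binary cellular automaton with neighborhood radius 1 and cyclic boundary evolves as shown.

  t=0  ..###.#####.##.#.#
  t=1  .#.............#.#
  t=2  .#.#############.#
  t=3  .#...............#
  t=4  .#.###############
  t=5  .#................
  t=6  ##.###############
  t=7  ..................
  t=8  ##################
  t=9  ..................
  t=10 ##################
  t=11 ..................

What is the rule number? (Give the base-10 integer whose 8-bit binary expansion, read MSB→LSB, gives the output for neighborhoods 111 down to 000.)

7

  ### -> .   bit 7 = 0  t=0,i=3
  ##. -> .   bit 6 = 0  t=0,i=4
  #.# -> .   bit 5 = 0  t=0,i=5
  #.. -> .   bit 4 = 0  t=0,i=0
  .## -> .   bit 3 = 0  t=0,i=2
  .#. -> #   bit 2 = 1  t=0,i=15
  ..# -> #   bit 1 = 1  t=0,i=1
  ... -> #   bit 0 = 1  t=1,i=3
  bits 00000111 = 7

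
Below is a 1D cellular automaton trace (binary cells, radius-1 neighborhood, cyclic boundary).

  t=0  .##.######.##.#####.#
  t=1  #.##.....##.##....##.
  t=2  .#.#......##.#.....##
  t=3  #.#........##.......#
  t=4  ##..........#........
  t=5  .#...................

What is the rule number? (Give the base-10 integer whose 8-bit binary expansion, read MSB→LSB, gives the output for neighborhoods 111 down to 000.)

  nb ###: next=.  (t=0,i=5, bit7=0)
  nb ##.: next=#  (t=0,i=2, bit6=1)
  nb #.#: next=#  (t=0,i=0, bit5=1)
  nb #..: next=.  (t=1,i=4, bit4=0)
  nb .##: next=.  (t=0,i=1, bit3=0)
  nb .#.: next=.  (t=0,i=20, bit2=0)
  nb ..#: next=.  (t=1,i=8, bit1=0)
  nb ...: next=.  (t=1,i=5, bit0=0)
  bits 01100000 = 96

96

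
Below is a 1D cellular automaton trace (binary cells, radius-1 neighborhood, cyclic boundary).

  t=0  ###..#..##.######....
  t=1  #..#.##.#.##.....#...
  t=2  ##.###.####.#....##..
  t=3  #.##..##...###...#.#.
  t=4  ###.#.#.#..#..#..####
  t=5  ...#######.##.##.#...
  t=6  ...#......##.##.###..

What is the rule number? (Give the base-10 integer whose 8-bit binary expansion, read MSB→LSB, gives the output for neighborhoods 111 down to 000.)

  nb ###: next=.  (t=0,i=1, bit7=0)
  nb ##.: next=.  (t=0,i=2, bit6=0)
  nb #.#: next=#  (t=0,i=10, bit5=1)
  nb #..: next=#  (t=0,i=3, bit4=1)
  nb .##: next=#  (t=0,i=0, bit3=1)
  nb .#.: next=#  (t=0,i=5, bit2=1)
  nb ..#: next=.  (t=0,i=4, bit1=0)
  nb ...: next=.  (t=0,i=18, bit0=0)
  bits 00111100 = 60

60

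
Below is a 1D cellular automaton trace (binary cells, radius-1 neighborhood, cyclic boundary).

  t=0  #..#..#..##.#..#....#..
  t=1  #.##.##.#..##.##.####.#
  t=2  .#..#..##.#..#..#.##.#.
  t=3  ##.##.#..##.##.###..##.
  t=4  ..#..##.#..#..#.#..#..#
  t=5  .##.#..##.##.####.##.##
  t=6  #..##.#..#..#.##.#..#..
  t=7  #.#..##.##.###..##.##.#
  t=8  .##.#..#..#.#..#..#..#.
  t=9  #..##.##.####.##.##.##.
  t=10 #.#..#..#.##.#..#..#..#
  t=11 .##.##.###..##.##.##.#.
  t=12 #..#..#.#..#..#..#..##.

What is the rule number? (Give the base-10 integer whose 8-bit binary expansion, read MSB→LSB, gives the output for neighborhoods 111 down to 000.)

  ###|#  b7=1 t=1,i=18
  ##.|.  b6=0 t=0,i=10
  #.#|#  b5=1 t=0,i=11
  #..|.  b4=0 t=0,i=1
  .##|.  b3=0 t=0,i=9
  .#.|#  b2=1 t=0,i=0
  ..#|#  b1=1 t=0,i=2
  ...|#  b0=1 t=0,i=17
  bits 10100111 = 167

167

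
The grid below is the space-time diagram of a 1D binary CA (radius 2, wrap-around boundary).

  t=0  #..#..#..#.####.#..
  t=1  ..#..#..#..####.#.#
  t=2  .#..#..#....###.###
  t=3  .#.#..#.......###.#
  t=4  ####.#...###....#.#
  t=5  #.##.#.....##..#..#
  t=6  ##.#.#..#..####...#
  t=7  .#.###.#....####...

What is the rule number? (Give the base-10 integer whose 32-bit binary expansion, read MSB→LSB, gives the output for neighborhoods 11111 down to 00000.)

  ##### -> .   bit 31 = 0  t=4,i=1
  ####. -> #   bit 30 = 1  t=0,i=13
  ###.# -> #   bit 29 = 1  t=0,i=14
  ###.. -> #   bit 28 = 1  t=4,i=11
  ##.## -> #   bit 27 = 1  t=2,i=15
  ##.#. -> .   bit 26 = 0  t=0,i=15
  ##..# -> #   bit 25 = 1  t=5,i=13
  ##... -> #   bit 24 = 1  t=4,i=12
  #.### -> #   bit 23 = 1  t=0,i=11
  #.##. -> .   bit 22 = 0  t=5,i=2
  #.#.# -> #   bit 21 = 1  t=1,i=16
  #.#.. -> #   bit 20 = 1  t=0,i=16
  #..## -> .   bit 19 = 0  t=1,i=10
  #..#. -> #   bit 18 = 1  t=0,i=2
  #...# -> .   bit 17 = 0  t=4,i=7
  #.... -> .   bit 16 = 0  t=2,i=9
  .#### -> #   bit 15 = 1  t=0,i=12
  .###. -> .   bit 14 = 0  t=2,i=13
  .##.# -> #   bit 13 = 1  t=5,i=0
  .##.. -> #   bit 12 = 1  t=5,i=12
  .#.## -> .   bit 11 = 0  t=0,i=10
  .#.#. -> #   bit 10 = 1  t=1,i=17
  .#..# -> .   bit 9 = 0  t=0,i=1
  .#... -> .   bit 8 = 0  t=2,i=8
  ..### -> .   bit 7 = 0  t=1,i=11
  ..##. -> #   bit 6 = 1  t=5,i=11
  ..#.# -> .   bit 5 = 0  t=0,i=9
  ..#.. -> .   bit 4 = 0  t=0,i=0
  ...## -> .   bit 3 = 0  t=2,i=11
  ...#. -> #   bit 2 = 1  t=4,i=15
  ....# -> .   bit 1 = 0  t=2,i=10
  ..... -> #   bit 0 = 1  t=3,i=9
  bits 01111011101101001011010001000101 = 2075440197

2075440197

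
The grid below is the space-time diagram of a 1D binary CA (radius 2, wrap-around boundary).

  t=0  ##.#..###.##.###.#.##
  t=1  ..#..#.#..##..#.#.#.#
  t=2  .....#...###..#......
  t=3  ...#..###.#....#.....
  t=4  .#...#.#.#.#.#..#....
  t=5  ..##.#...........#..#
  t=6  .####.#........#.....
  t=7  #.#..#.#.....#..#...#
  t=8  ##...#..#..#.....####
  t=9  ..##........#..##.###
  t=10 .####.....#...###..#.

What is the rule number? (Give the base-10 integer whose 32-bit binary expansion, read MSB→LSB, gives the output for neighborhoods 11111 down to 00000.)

  nb #####: next=#  (t=8,i=19, bit31=1)
  nb ####.: next=.  (t=0,i=0, bit30=0)
  nb ###.#: next=.  (t=0,i=1, bit29=0)
  nb ###..: next=.  (t=2,i=11, bit28=0)
  nb ##.##: next=.  (t=0,i=9, bit27=0)
  nb ##.#.: next=#  (t=0,i=2, bit26=1)
  nb ##..#: next=.  (t=1,i=12, bit25=0)
  nb ##...: next=#  (t=8,i=2, bit24=1)
  nb #.###: next=.  (t=0,i=13, bit23=0)
  nb #.##.: next=#  (t=0,i=10, bit22=1)
  nb #.#.#: next=.  (t=0,i=17, bit21=0)
  nb #.#..: next=.  (t=0,i=3, bit20=0)
  nb #..##: next=#  (t=0,i=5, bit19=1)
  nb #..#.: next=.  (t=1,i=1, bit18=0)
  nb #...#: next=#  (t=2,i=7, bit17=1)
  nb #....: next=.  (t=2,i=16, bit16=0)
  nb .####: next=#  (t=0,i=20, bit15=1)
  nb .###.: next=#  (t=0,i=7, bit14=1)
  nb .##.#: next=#  (t=0,i=11, bit13=1)
  nb .##..: next=#  (t=1,i=11, bit12=1)
  nb .#.##: next=#  (t=0,i=18, bit11=1)
  nb .#.#.: next=.  (t=1,i=6, bit10=0)
  nb .#..#: next=.  (t=0,i=4, bit9=0)
  nb .#...: next=#  (t=2,i=6, bit8=1)
  nb ..###: next=.  (t=0,i=6, bit7=0)
  nb ..##.: next=#  (t=1,i=10, bit6=1)
  nb ..#.#: next=#  (t=1,i=5, bit5=1)
  nb ..#..: next=.  (t=1,i=2, bit4=0)
  nb ...##: next=#  (t=2,i=8, bit3=1)
  nb ...#.: next=.  (t=2,i=4, bit2=0)
  nb ....#: next=#  (t=2,i=3, bit1=1)
  nb .....: next=.  (t=2,i=0, bit0=0)
  bits 10000101010010101111100101101010 = 2236283242

2236283242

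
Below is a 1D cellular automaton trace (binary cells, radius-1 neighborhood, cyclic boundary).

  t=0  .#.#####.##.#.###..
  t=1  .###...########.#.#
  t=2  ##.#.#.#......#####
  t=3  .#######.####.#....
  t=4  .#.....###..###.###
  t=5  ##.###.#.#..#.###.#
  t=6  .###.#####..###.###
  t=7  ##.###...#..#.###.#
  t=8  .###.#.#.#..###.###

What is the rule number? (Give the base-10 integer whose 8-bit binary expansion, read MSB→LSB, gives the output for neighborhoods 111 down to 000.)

109

  [7] ### => .  t=0,i=4
  [6] ##. => #  t=0,i=7
  [5] #.# => #  t=0,i=2
  [4] #.. => .  t=0,i=17
  [3] .## => #  t=0,i=3
  [2] .#. => #  t=0,i=1
  [1] ..# => .  t=0,i=0
  [0] ... => #  t=0,i=18
  bits 01101101 = 109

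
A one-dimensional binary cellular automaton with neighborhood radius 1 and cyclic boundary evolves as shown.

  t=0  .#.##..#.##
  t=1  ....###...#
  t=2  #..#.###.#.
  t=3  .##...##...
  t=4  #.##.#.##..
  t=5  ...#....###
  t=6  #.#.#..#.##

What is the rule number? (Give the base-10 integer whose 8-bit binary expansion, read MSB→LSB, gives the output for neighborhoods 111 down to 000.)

210

  [7] ### => #  t=1,i=5
  [6] ##. => #  t=0,i=4
  [5] #.# => .  t=0,i=0
  [4] #.. => #  t=0,i=5
  [3] .## => .  t=0,i=3
  [2] .#. => .  t=0,i=1
  [1] ..# => #  t=0,i=6
  [0] ... => .  t=1,i=1
  bits 11010010 = 210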